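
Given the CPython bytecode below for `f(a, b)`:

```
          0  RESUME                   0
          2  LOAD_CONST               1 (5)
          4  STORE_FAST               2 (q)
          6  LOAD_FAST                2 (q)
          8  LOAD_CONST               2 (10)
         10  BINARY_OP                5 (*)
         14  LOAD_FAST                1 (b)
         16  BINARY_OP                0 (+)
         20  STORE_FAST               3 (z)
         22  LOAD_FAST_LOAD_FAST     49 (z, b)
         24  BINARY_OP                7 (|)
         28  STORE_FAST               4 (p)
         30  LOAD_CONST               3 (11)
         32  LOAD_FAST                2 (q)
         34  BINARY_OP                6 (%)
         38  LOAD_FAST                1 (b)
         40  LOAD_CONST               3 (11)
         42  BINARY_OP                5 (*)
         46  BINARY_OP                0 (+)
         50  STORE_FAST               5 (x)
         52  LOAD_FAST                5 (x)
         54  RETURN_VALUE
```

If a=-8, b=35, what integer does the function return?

386

LOAD_CONST → push 5. Stack: [5]
STORE_FAST q → q=5. Stack: []
LOAD_FAST q → push 5. Stack: [5]
LOAD_CONST → push 10. Stack: [5, 10]
BINARY_OP * → 5 * 10 = 50. Stack: [50]
LOAD_FAST b → push 35. Stack: [50, 35]
BINARY_OP + → 50 + 35 = 85. Stack: [85]
STORE_FAST z → z=85. Stack: []
LOAD_FAST_LOAD_FAST z,b → push 85,35. Stack: [85, 35]
BINARY_OP | → 85 | 35 = 119. Stack: [119]
STORE_FAST p → p=119. Stack: []
LOAD_CONST → push 11. Stack: [11]
LOAD_FAST q → push 5. Stack: [11, 5]
BINARY_OP % → 11 % 5 = 1. Stack: [1]
LOAD_FAST b → push 35. Stack: [1, 35]
LOAD_CONST → push 11. Stack: [1, 35, 11]
BINARY_OP * → 35 * 11 = 385. Stack: [1, 385]
BINARY_OP + → 1 + 385 = 386. Stack: [386]
STORE_FAST x → x=386. Stack: []
LOAD_FAST x → push 386. Stack: [386]
RETURN_VALUE → return 386.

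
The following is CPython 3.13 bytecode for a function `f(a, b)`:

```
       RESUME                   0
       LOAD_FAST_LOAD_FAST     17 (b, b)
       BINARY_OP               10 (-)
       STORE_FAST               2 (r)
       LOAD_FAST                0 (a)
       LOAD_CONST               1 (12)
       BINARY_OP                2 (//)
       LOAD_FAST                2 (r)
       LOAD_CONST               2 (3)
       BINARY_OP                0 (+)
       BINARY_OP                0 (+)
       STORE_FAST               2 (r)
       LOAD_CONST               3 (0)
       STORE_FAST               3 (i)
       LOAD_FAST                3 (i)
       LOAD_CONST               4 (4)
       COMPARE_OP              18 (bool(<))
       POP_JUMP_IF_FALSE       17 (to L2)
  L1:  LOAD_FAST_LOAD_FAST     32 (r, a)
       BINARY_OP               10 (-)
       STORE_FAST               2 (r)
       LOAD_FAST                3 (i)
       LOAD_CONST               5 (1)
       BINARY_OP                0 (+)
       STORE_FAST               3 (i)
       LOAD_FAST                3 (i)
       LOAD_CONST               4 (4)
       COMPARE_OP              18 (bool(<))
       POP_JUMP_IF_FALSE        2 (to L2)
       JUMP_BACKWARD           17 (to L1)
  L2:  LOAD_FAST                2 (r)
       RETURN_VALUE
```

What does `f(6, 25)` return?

LOAD_FAST_LOAD_FAST b,b → push 25,25. Stack: [25, 25]
BINARY_OP - → 25 - 25 = 0. Stack: [0]
STORE_FAST r → r=0. Stack: []
LOAD_FAST a → push 6. Stack: [6]
LOAD_CONST → push 12. Stack: [6, 12]
BINARY_OP // → 6 // 12 = 0. Stack: [0]
LOAD_FAST r → push 0. Stack: [0, 0]
LOAD_CONST → push 3. Stack: [0, 0, 3]
BINARY_OP + → 0 + 3 = 3. Stack: [0, 3]
BINARY_OP + → 0 + 3 = 3. Stack: [3]
STORE_FAST r → r=3. Stack: []
LOAD_CONST → push 0. Stack: [0]
STORE_FAST i → i=0. Stack: []
LOAD_FAST i → push 0. Stack: [0]
LOAD_CONST → push 4. Stack: [0, 4]
COMPARE_OP bool(<) → 0 vs 4 = True. Stack: [True]
POP_JUMP_IF_FALSE → pop True; no jump. Stack: []
LOAD_FAST_LOAD_FAST r,a → push 3,6. Stack: [3, 6]
BINARY_OP - → 3 - 6 = -3. Stack: [-3]
STORE_FAST r → r=-3. Stack: []
LOAD_FAST i → push 0. Stack: [0]
LOAD_CONST → push 1. Stack: [0, 1]
BINARY_OP + → 0 + 1 = 1. Stack: [1]
STORE_FAST i → i=1. Stack: []
LOAD_FAST i → push 1. Stack: [1]
LOAD_CONST → push 4. Stack: [1, 4]
COMPARE_OP bool(<) → 1 vs 4 = True. Stack: [True]
POP_JUMP_IF_FALSE → pop True; no jump. Stack: []
LOAD_FAST_LOAD_FAST r,a → push -3,6. Stack: [-3, 6]
BINARY_OP - → -3 - 6 = -9. Stack: [-9]
STORE_FAST r → r=-9. Stack: []
LOAD_FAST i → push 1. Stack: [1]
LOAD_CONST → push 1. Stack: [1, 1]
BINARY_OP + → 1 + 1 = 2. Stack: [2]
STORE_FAST i → i=2. Stack: []
LOAD_FAST i → push 2. Stack: [2]
LOAD_CONST → push 4. Stack: [2, 4]
COMPARE_OP bool(<) → 2 vs 4 = True. Stack: [True]
POP_JUMP_IF_FALSE → pop True; no jump. Stack: []
LOAD_FAST_LOAD_FAST r,a → push -9,6. Stack: [-9, 6]
BINARY_OP - → -9 - 6 = -15. Stack: [-15]
STORE_FAST r → r=-15. Stack: []
LOAD_FAST i → push 2. Stack: [2]
LOAD_CONST → push 1. Stack: [2, 1]
BINARY_OP + → 2 + 1 = 3. Stack: [3]
STORE_FAST i → i=3. Stack: []
LOAD_FAST i → push 3. Stack: [3]
LOAD_CONST → push 4. Stack: [3, 4]
COMPARE_OP bool(<) → 3 vs 4 = True. Stack: [True]
POP_JUMP_IF_FALSE → pop True; no jump. Stack: []
LOAD_FAST_LOAD_FAST r,a → push -15,6. Stack: [-15, 6]
BINARY_OP - → -15 - 6 = -21. Stack: [-21]
STORE_FAST r → r=-21. Stack: []
LOAD_FAST i → push 3. Stack: [3]
LOAD_CONST → push 1. Stack: [3, 1]
BINARY_OP + → 3 + 1 = 4. Stack: [4]
STORE_FAST i → i=4. Stack: []
LOAD_FAST i → push 4. Stack: [4]
LOAD_CONST → push 4. Stack: [4, 4]
COMPARE_OP bool(<) → 4 vs 4 = False. Stack: [False]
POP_JUMP_IF_FALSE → pop False; jump. Stack: []
LOAD_FAST r → push -21. Stack: [-21]
RETURN_VALUE → return -21.

-21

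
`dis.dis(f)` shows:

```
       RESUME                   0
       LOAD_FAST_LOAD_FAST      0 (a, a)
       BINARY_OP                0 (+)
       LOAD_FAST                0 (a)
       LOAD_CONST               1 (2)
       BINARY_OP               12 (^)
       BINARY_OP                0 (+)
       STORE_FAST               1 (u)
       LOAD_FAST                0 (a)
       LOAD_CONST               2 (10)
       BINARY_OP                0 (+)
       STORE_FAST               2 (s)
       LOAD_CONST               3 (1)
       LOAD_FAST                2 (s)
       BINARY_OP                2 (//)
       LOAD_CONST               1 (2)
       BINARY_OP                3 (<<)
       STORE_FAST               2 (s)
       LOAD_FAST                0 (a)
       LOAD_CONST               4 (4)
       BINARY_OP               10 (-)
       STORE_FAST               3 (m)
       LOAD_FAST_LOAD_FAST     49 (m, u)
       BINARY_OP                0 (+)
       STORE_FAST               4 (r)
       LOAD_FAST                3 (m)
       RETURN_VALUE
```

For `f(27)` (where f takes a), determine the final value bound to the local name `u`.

LOAD_FAST_LOAD_FAST a,a → push 27,27. Stack: [27, 27]
BINARY_OP + → 27 + 27 = 54. Stack: [54]
LOAD_FAST a → push 27. Stack: [54, 27]
LOAD_CONST → push 2. Stack: [54, 27, 2]
BINARY_OP ^ → 27 ^ 2 = 25. Stack: [54, 25]
BINARY_OP + → 54 + 25 = 79. Stack: [79]
STORE_FAST u → u=79. Stack: []
LOAD_FAST a → push 27. Stack: [27]
LOAD_CONST → push 10. Stack: [27, 10]
BINARY_OP + → 27 + 10 = 37. Stack: [37]
STORE_FAST s → s=37. Stack: []
LOAD_CONST → push 1. Stack: [1]
LOAD_FAST s → push 37. Stack: [1, 37]
BINARY_OP // → 1 // 37 = 0. Stack: [0]
LOAD_CONST → push 2. Stack: [0, 2]
BINARY_OP << → 0 << 2 = 0. Stack: [0]
STORE_FAST s → s=0. Stack: []
LOAD_FAST a → push 27. Stack: [27]
LOAD_CONST → push 4. Stack: [27, 4]
BINARY_OP - → 27 - 4 = 23. Stack: [23]
STORE_FAST m → m=23. Stack: []
LOAD_FAST_LOAD_FAST m,u → push 23,79. Stack: [23, 79]
BINARY_OP + → 23 + 79 = 102. Stack: [102]
STORE_FAST r → r=102. Stack: []
LOAD_FAST m → push 23. Stack: [23]
RETURN_VALUE → return 23.

79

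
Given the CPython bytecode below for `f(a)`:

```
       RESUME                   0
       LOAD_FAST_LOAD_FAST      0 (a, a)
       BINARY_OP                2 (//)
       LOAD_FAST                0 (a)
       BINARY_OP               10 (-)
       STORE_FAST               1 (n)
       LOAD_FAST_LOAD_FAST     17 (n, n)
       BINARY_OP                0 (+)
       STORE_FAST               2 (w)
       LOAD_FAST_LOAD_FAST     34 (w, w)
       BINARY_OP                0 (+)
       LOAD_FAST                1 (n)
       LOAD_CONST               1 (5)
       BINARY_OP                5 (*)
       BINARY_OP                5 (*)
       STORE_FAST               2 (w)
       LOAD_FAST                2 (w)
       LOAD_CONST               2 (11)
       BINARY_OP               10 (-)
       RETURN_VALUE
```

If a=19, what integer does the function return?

6469

LOAD_FAST_LOAD_FAST a,a → push 19,19. Stack: [19, 19]
BINARY_OP // → 19 // 19 = 1. Stack: [1]
LOAD_FAST a → push 19. Stack: [1, 19]
BINARY_OP - → 1 - 19 = -18. Stack: [-18]
STORE_FAST n → n=-18. Stack: []
LOAD_FAST_LOAD_FAST n,n → push -18,-18. Stack: [-18, -18]
BINARY_OP + → -18 + -18 = -36. Stack: [-36]
STORE_FAST w → w=-36. Stack: []
LOAD_FAST_LOAD_FAST w,w → push -36,-36. Stack: [-36, -36]
BINARY_OP + → -36 + -36 = -72. Stack: [-72]
LOAD_FAST n → push -18. Stack: [-72, -18]
LOAD_CONST → push 5. Stack: [-72, -18, 5]
BINARY_OP * → -18 * 5 = -90. Stack: [-72, -90]
BINARY_OP * → -72 * -90 = 6480. Stack: [6480]
STORE_FAST w → w=6480. Stack: []
LOAD_FAST w → push 6480. Stack: [6480]
LOAD_CONST → push 11. Stack: [6480, 11]
BINARY_OP - → 6480 - 11 = 6469. Stack: [6469]
RETURN_VALUE → return 6469.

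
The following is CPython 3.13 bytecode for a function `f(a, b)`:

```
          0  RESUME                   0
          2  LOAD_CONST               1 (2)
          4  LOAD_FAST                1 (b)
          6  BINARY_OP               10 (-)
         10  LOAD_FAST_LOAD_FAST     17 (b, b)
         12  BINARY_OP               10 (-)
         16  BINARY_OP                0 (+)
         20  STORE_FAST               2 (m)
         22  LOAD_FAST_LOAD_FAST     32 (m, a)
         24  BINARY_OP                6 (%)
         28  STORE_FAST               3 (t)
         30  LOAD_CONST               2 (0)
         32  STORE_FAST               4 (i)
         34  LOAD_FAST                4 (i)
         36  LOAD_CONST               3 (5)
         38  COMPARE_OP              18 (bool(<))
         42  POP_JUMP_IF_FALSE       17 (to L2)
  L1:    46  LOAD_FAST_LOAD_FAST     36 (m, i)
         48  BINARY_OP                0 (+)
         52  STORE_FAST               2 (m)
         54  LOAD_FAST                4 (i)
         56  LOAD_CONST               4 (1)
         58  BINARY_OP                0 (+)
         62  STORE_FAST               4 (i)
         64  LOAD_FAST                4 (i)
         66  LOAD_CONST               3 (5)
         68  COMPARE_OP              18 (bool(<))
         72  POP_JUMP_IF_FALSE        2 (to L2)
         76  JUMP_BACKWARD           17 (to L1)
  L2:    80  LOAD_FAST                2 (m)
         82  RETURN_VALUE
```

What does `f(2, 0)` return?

LOAD_CONST → push 2
LOAD_FAST b → push 0
BINARY_OP - → 2 - 0 = 2
LOAD_FAST_LOAD_FAST b,b → push 0,0
BINARY_OP - → 0 - 0 = 0
BINARY_OP + → 2 + 0 = 2
STORE_FAST m → m=2
LOAD_FAST_LOAD_FAST m,a → push 2,2
BINARY_OP % → 2 % 2 = 0
STORE_FAST t → t=0
LOAD_CONST → push 0
STORE_FAST i → i=0
LOAD_FAST i → push 0
LOAD_CONST → push 5
COMPARE_OP bool(<) → 0 vs 5 = True
POP_JUMP_IF_FALSE → pop True; no jump
LOAD_FAST_LOAD_FAST m,i → push 2,0
BINARY_OP + → 2 + 0 = 2
STORE_FAST m → m=2
LOAD_FAST i → push 0
LOAD_CONST → push 1
BINARY_OP + → 0 + 1 = 1
STORE_FAST i → i=1
LOAD_FAST i → push 1
LOAD_CONST → push 5
COMPARE_OP bool(<) → 1 vs 5 = True
POP_JUMP_IF_FALSE → pop True; no jump
LOAD_FAST_LOAD_FAST m,i → push 2,1
BINARY_OP + → 2 + 1 = 3
STORE_FAST m → m=3
LOAD_FAST i → push 1
LOAD_CONST → push 1
BINARY_OP + → 1 + 1 = 2
STORE_FAST i → i=2
LOAD_FAST i → push 2
LOAD_CONST → push 5
COMPARE_OP bool(<) → 2 vs 5 = True
POP_JUMP_IF_FALSE → pop True; no jump
LOAD_FAST_LOAD_FAST m,i → push 3,2
BINARY_OP + → 3 + 2 = 5
STORE_FAST m → m=5
LOAD_FAST i → push 2
LOAD_CONST → push 1
BINARY_OP + → 2 + 1 = 3
STORE_FAST i → i=3
LOAD_FAST i → push 3
LOAD_CONST → push 5
COMPARE_OP bool(<) → 3 vs 5 = True
POP_JUMP_IF_FALSE → pop True; no jump
LOAD_FAST_LOAD_FAST m,i → push 5,3
BINARY_OP + → 5 + 3 = 8
STORE_FAST m → m=8
LOAD_FAST i → push 3
LOAD_CONST → push 1
BINARY_OP + → 3 + 1 = 4
STORE_FAST i → i=4
LOAD_FAST i → push 4
LOAD_CONST → push 5
COMPARE_OP bool(<) → 4 vs 5 = True
POP_JUMP_IF_FALSE → pop True; no jump
LOAD_FAST_LOAD_FAST m,i → push 8,4
BINARY_OP + → 8 + 4 = 12
STORE_FAST m → m=12
LOAD_FAST i → push 4
LOAD_CONST → push 1
BINARY_OP + → 4 + 1 = 5
STORE_FAST i → i=5
LOAD_FAST i → push 5
LOAD_CONST → push 5
COMPARE_OP bool(<) → 5 vs 5 = False
POP_JUMP_IF_FALSE → pop False; jump
LOAD_FAST m → push 12
RETURN_VALUE → return 12.

12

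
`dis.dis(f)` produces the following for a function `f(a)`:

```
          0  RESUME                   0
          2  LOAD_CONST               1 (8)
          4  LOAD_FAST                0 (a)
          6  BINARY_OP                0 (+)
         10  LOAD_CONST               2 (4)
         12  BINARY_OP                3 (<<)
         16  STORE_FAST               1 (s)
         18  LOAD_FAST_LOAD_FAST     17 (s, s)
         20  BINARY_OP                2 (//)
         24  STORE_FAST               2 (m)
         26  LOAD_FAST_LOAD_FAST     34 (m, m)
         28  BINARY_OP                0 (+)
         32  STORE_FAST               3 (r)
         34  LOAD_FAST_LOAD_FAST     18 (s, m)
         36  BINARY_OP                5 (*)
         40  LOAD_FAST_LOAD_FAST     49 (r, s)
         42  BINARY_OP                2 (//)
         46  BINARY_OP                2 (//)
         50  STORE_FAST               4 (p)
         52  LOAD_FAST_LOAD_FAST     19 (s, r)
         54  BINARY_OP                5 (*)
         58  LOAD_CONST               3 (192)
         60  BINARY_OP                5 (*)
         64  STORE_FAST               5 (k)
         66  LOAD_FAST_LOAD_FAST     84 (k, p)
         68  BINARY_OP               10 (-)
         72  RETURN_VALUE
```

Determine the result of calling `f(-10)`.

LOAD_CONST → push 8. Stack: [8]
LOAD_FAST a → push -10. Stack: [8, -10]
BINARY_OP + → 8 + -10 = -2. Stack: [-2]
LOAD_CONST → push 4. Stack: [-2, 4]
BINARY_OP << → -2 << 4 = -32. Stack: [-32]
STORE_FAST s → s=-32. Stack: []
LOAD_FAST_LOAD_FAST s,s → push -32,-32. Stack: [-32, -32]
BINARY_OP // → -32 // -32 = 1. Stack: [1]
STORE_FAST m → m=1. Stack: []
LOAD_FAST_LOAD_FAST m,m → push 1,1. Stack: [1, 1]
BINARY_OP + → 1 + 1 = 2. Stack: [2]
STORE_FAST r → r=2. Stack: []
LOAD_FAST_LOAD_FAST s,m → push -32,1. Stack: [-32, 1]
BINARY_OP * → -32 * 1 = -32. Stack: [-32]
LOAD_FAST_LOAD_FAST r,s → push 2,-32. Stack: [-32, 2, -32]
BINARY_OP // → 2 // -32 = -1. Stack: [-32, -1]
BINARY_OP // → -32 // -1 = 32. Stack: [32]
STORE_FAST p → p=32. Stack: []
LOAD_FAST_LOAD_FAST s,r → push -32,2. Stack: [-32, 2]
BINARY_OP * → -32 * 2 = -64. Stack: [-64]
LOAD_CONST → push 192. Stack: [-64, 192]
BINARY_OP * → -64 * 192 = -12288. Stack: [-12288]
STORE_FAST k → k=-12288. Stack: []
LOAD_FAST_LOAD_FAST k,p → push -12288,32. Stack: [-12288, 32]
BINARY_OP - → -12288 - 32 = -12320. Stack: [-12320]
RETURN_VALUE → return -12320.

-12320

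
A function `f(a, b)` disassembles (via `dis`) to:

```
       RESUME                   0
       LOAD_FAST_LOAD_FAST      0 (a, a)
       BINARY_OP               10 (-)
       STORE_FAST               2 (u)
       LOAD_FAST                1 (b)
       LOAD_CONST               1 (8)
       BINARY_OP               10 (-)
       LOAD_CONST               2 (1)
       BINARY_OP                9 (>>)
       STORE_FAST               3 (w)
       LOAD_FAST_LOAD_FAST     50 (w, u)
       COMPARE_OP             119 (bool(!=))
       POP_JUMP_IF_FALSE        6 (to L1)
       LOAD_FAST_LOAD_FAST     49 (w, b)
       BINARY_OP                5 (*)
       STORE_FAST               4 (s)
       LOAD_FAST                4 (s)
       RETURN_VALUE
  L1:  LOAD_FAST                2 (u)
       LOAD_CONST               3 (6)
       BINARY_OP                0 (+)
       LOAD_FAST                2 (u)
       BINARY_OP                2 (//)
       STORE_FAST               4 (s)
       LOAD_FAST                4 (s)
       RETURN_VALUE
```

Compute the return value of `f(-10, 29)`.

290

LOAD_FAST_LOAD_FAST a,a → push -10,-10. Stack: [-10, -10]
BINARY_OP - → -10 - -10 = 0. Stack: [0]
STORE_FAST u → u=0. Stack: []
LOAD_FAST b → push 29. Stack: [29]
LOAD_CONST → push 8. Stack: [29, 8]
BINARY_OP - → 29 - 8 = 21. Stack: [21]
LOAD_CONST → push 1. Stack: [21, 1]
BINARY_OP >> → 21 >> 1 = 10. Stack: [10]
STORE_FAST w → w=10. Stack: []
LOAD_FAST_LOAD_FAST w,u → push 10,0. Stack: [10, 0]
COMPARE_OP bool(!=) → 10 vs 0 = True. Stack: [True]
POP_JUMP_IF_FALSE → pop True; no jump. Stack: []
LOAD_FAST_LOAD_FAST w,b → push 10,29. Stack: [10, 29]
BINARY_OP * → 10 * 29 = 290. Stack: [290]
STORE_FAST s → s=290. Stack: []
LOAD_FAST s → push 290. Stack: [290]
RETURN_VALUE → return 290.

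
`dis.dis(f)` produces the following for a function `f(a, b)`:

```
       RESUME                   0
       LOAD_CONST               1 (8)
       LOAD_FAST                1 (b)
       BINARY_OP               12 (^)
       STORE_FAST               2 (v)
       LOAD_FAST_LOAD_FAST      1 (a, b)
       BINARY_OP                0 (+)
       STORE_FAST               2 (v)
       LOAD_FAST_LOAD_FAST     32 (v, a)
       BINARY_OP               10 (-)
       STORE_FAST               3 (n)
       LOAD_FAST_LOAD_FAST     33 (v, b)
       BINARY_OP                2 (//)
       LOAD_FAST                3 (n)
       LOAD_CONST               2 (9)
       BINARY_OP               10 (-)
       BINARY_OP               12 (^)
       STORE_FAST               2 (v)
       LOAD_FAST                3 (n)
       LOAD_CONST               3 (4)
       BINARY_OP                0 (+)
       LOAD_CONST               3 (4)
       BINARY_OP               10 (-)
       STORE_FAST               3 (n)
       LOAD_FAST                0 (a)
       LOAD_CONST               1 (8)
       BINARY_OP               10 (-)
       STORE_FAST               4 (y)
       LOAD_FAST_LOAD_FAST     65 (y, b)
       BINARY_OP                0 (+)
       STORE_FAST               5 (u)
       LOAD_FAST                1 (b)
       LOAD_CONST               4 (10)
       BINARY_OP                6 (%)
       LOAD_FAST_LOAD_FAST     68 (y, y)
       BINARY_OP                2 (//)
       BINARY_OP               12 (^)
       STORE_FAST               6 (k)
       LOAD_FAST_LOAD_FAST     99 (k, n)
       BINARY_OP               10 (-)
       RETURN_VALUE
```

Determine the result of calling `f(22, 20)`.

-19

LOAD_CONST → push 8. Stack: [8]
LOAD_FAST b → push 20. Stack: [8, 20]
BINARY_OP ^ → 8 ^ 20 = 28. Stack: [28]
STORE_FAST v → v=28. Stack: []
LOAD_FAST_LOAD_FAST a,b → push 22,20. Stack: [22, 20]
BINARY_OP + → 22 + 20 = 42. Stack: [42]
STORE_FAST v → v=42. Stack: []
LOAD_FAST_LOAD_FAST v,a → push 42,22. Stack: [42, 22]
BINARY_OP - → 42 - 22 = 20. Stack: [20]
STORE_FAST n → n=20. Stack: []
LOAD_FAST_LOAD_FAST v,b → push 42,20. Stack: [42, 20]
BINARY_OP // → 42 // 20 = 2. Stack: [2]
LOAD_FAST n → push 20. Stack: [2, 20]
LOAD_CONST → push 9. Stack: [2, 20, 9]
BINARY_OP - → 20 - 9 = 11. Stack: [2, 11]
BINARY_OP ^ → 2 ^ 11 = 9. Stack: [9]
STORE_FAST v → v=9. Stack: []
LOAD_FAST n → push 20. Stack: [20]
LOAD_CONST → push 4. Stack: [20, 4]
BINARY_OP + → 20 + 4 = 24. Stack: [24]
LOAD_CONST → push 4. Stack: [24, 4]
BINARY_OP - → 24 - 4 = 20. Stack: [20]
STORE_FAST n → n=20. Stack: []
LOAD_FAST a → push 22. Stack: [22]
LOAD_CONST → push 8. Stack: [22, 8]
BINARY_OP - → 22 - 8 = 14. Stack: [14]
STORE_FAST y → y=14. Stack: []
LOAD_FAST_LOAD_FAST y,b → push 14,20. Stack: [14, 20]
BINARY_OP + → 14 + 20 = 34. Stack: [34]
STORE_FAST u → u=34. Stack: []
LOAD_FAST b → push 20. Stack: [20]
LOAD_CONST → push 10. Stack: [20, 10]
BINARY_OP % → 20 % 10 = 0. Stack: [0]
LOAD_FAST_LOAD_FAST y,y → push 14,14. Stack: [0, 14, 14]
BINARY_OP // → 14 // 14 = 1. Stack: [0, 1]
BINARY_OP ^ → 0 ^ 1 = 1. Stack: [1]
STORE_FAST k → k=1. Stack: []
LOAD_FAST_LOAD_FAST k,n → push 1,20. Stack: [1, 20]
BINARY_OP - → 1 - 20 = -19. Stack: [-19]
RETURN_VALUE → return -19.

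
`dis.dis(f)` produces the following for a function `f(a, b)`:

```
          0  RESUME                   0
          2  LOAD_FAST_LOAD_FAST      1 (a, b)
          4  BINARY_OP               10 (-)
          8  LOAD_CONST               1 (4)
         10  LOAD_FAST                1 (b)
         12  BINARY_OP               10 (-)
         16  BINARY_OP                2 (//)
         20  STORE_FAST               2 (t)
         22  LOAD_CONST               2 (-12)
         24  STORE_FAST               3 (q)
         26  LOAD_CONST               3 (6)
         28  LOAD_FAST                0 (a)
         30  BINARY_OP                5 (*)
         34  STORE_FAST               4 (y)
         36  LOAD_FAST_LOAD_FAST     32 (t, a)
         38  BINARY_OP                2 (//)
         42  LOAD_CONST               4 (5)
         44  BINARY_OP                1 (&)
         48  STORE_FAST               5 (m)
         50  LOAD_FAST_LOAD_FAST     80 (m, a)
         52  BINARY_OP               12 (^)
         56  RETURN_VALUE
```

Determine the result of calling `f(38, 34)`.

LOAD_FAST_LOAD_FAST a,b → push 38,34. Stack: [38, 34]
BINARY_OP - → 38 - 34 = 4. Stack: [4]
LOAD_CONST → push 4. Stack: [4, 4]
LOAD_FAST b → push 34. Stack: [4, 4, 34]
BINARY_OP - → 4 - 34 = -30. Stack: [4, -30]
BINARY_OP // → 4 // -30 = -1. Stack: [-1]
STORE_FAST t → t=-1. Stack: []
LOAD_CONST → push -12. Stack: [-12]
STORE_FAST q → q=-12. Stack: []
LOAD_CONST → push 6. Stack: [6]
LOAD_FAST a → push 38. Stack: [6, 38]
BINARY_OP * → 6 * 38 = 228. Stack: [228]
STORE_FAST y → y=228. Stack: []
LOAD_FAST_LOAD_FAST t,a → push -1,38. Stack: [-1, 38]
BINARY_OP // → -1 // 38 = -1. Stack: [-1]
LOAD_CONST → push 5. Stack: [-1, 5]
BINARY_OP & → -1 & 5 = 5. Stack: [5]
STORE_FAST m → m=5. Stack: []
LOAD_FAST_LOAD_FAST m,a → push 5,38. Stack: [5, 38]
BINARY_OP ^ → 5 ^ 38 = 35. Stack: [35]
RETURN_VALUE → return 35.

35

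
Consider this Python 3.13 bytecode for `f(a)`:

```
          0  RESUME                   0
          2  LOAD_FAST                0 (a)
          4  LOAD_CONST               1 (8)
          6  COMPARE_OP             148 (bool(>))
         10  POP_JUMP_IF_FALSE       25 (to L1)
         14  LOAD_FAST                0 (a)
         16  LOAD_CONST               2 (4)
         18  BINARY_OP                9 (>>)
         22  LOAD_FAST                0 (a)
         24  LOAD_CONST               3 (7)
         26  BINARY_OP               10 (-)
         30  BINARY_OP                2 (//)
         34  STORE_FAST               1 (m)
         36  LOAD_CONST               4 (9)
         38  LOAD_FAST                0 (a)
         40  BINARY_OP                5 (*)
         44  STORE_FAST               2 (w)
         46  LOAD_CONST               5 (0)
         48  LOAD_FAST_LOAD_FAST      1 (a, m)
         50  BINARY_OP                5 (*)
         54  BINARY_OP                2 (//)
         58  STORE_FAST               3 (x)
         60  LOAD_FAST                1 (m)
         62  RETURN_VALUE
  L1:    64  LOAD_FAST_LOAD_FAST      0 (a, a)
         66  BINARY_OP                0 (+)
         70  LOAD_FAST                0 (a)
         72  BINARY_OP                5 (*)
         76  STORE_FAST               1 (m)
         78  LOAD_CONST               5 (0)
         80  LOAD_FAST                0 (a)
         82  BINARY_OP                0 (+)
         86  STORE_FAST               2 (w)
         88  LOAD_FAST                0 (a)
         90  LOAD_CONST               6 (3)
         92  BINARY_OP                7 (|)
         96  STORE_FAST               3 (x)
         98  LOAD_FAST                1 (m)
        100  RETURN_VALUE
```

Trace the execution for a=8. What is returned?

128

LOAD_FAST a → push 8. Stack: [8]
LOAD_CONST → push 8. Stack: [8, 8]
COMPARE_OP bool(>) → 8 vs 8 = False. Stack: [False]
POP_JUMP_IF_FALSE → pop False; jump. Stack: []
LOAD_FAST_LOAD_FAST a,a → push 8,8. Stack: [8, 8]
BINARY_OP + → 8 + 8 = 16. Stack: [16]
LOAD_FAST a → push 8. Stack: [16, 8]
BINARY_OP * → 16 * 8 = 128. Stack: [128]
STORE_FAST m → m=128. Stack: []
LOAD_CONST → push 0. Stack: [0]
LOAD_FAST a → push 8. Stack: [0, 8]
BINARY_OP + → 0 + 8 = 8. Stack: [8]
STORE_FAST w → w=8. Stack: []
LOAD_FAST a → push 8. Stack: [8]
LOAD_CONST → push 3. Stack: [8, 3]
BINARY_OP | → 8 | 3 = 11. Stack: [11]
STORE_FAST x → x=11. Stack: []
LOAD_FAST m → push 128. Stack: [128]
RETURN_VALUE → return 128.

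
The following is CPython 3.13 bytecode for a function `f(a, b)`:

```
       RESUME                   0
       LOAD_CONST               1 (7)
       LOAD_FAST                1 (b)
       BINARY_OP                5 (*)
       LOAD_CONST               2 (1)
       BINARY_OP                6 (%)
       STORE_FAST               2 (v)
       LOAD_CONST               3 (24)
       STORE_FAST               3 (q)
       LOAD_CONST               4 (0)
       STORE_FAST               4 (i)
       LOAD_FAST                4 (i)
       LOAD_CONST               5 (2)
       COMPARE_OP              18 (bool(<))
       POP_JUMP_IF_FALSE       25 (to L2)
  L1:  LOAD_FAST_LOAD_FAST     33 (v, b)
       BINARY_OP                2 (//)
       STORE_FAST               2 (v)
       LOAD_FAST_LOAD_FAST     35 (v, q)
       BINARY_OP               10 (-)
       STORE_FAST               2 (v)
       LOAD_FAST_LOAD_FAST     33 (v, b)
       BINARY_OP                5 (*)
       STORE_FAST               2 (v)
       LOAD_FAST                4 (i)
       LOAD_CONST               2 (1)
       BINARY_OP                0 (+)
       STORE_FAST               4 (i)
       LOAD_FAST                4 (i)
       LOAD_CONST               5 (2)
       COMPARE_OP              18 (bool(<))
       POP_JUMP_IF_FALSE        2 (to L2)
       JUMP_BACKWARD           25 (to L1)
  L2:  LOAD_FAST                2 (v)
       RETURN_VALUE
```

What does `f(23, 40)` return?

LOAD_CONST → push 7. Stack: [7]
LOAD_FAST b → push 40. Stack: [7, 40]
BINARY_OP * → 7 * 40 = 280. Stack: [280]
LOAD_CONST → push 1. Stack: [280, 1]
BINARY_OP % → 280 % 1 = 0. Stack: [0]
STORE_FAST v → v=0. Stack: []
LOAD_CONST → push 24. Stack: [24]
STORE_FAST q → q=24. Stack: []
LOAD_CONST → push 0. Stack: [0]
STORE_FAST i → i=0. Stack: []
LOAD_FAST i → push 0. Stack: [0]
LOAD_CONST → push 2. Stack: [0, 2]
COMPARE_OP bool(<) → 0 vs 2 = True. Stack: [True]
POP_JUMP_IF_FALSE → pop True; no jump. Stack: []
LOAD_FAST_LOAD_FAST v,b → push 0,40. Stack: [0, 40]
BINARY_OP // → 0 // 40 = 0. Stack: [0]
STORE_FAST v → v=0. Stack: []
LOAD_FAST_LOAD_FAST v,q → push 0,24. Stack: [0, 24]
BINARY_OP - → 0 - 24 = -24. Stack: [-24]
STORE_FAST v → v=-24. Stack: []
LOAD_FAST_LOAD_FAST v,b → push -24,40. Stack: [-24, 40]
BINARY_OP * → -24 * 40 = -960. Stack: [-960]
STORE_FAST v → v=-960. Stack: []
LOAD_FAST i → push 0. Stack: [0]
LOAD_CONST → push 1. Stack: [0, 1]
BINARY_OP + → 0 + 1 = 1. Stack: [1]
STORE_FAST i → i=1. Stack: []
LOAD_FAST i → push 1. Stack: [1]
LOAD_CONST → push 2. Stack: [1, 2]
COMPARE_OP bool(<) → 1 vs 2 = True. Stack: [True]
POP_JUMP_IF_FALSE → pop True; no jump. Stack: []
LOAD_FAST_LOAD_FAST v,b → push -960,40. Stack: [-960, 40]
BINARY_OP // → -960 // 40 = -24. Stack: [-24]
STORE_FAST v → v=-24. Stack: []
LOAD_FAST_LOAD_FAST v,q → push -24,24. Stack: [-24, 24]
BINARY_OP - → -24 - 24 = -48. Stack: [-48]
STORE_FAST v → v=-48. Stack: []
LOAD_FAST_LOAD_FAST v,b → push -48,40. Stack: [-48, 40]
BINARY_OP * → -48 * 40 = -1920. Stack: [-1920]
STORE_FAST v → v=-1920. Stack: []
LOAD_FAST i → push 1. Stack: [1]
LOAD_CONST → push 1. Stack: [1, 1]
BINARY_OP + → 1 + 1 = 2. Stack: [2]
STORE_FAST i → i=2. Stack: []
LOAD_FAST i → push 2. Stack: [2]
LOAD_CONST → push 2. Stack: [2, 2]
COMPARE_OP bool(<) → 2 vs 2 = False. Stack: [False]
POP_JUMP_IF_FALSE → pop False; jump. Stack: []
LOAD_FAST v → push -1920. Stack: [-1920]
RETURN_VALUE → return -1920.

-1920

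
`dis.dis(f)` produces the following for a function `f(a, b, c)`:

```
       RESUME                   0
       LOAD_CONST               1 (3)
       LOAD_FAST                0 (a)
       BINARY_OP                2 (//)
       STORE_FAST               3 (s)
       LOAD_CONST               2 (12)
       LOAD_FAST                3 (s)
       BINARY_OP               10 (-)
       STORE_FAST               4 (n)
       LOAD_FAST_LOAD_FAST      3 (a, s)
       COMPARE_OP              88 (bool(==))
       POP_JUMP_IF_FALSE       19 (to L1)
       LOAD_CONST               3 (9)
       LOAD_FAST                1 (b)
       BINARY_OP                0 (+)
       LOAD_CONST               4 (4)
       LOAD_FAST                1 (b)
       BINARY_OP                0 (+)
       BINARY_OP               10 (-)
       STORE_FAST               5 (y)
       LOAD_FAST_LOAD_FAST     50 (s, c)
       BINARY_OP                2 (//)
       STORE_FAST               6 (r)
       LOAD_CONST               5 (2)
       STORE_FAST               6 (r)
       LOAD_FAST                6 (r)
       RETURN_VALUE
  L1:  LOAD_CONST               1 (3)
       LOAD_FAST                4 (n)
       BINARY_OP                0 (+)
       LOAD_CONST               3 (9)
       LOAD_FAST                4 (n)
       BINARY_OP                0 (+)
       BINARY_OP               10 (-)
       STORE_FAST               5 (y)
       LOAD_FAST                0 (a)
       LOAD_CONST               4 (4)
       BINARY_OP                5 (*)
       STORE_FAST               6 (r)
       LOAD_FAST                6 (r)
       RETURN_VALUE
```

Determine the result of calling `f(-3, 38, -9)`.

LOAD_CONST → push 3. Stack: [3]
LOAD_FAST a → push -3. Stack: [3, -3]
BINARY_OP // → 3 // -3 = -1. Stack: [-1]
STORE_FAST s → s=-1. Stack: []
LOAD_CONST → push 12. Stack: [12]
LOAD_FAST s → push -1. Stack: [12, -1]
BINARY_OP - → 12 - -1 = 13. Stack: [13]
STORE_FAST n → n=13. Stack: []
LOAD_FAST_LOAD_FAST a,s → push -3,-1. Stack: [-3, -1]
COMPARE_OP bool(==) → -3 vs -1 = False. Stack: [False]
POP_JUMP_IF_FALSE → pop False; jump. Stack: []
LOAD_CONST → push 3. Stack: [3]
LOAD_FAST n → push 13. Stack: [3, 13]
BINARY_OP + → 3 + 13 = 16. Stack: [16]
LOAD_CONST → push 9. Stack: [16, 9]
LOAD_FAST n → push 13. Stack: [16, 9, 13]
BINARY_OP + → 9 + 13 = 22. Stack: [16, 22]
BINARY_OP - → 16 - 22 = -6. Stack: [-6]
STORE_FAST y → y=-6. Stack: []
LOAD_FAST a → push -3. Stack: [-3]
LOAD_CONST → push 4. Stack: [-3, 4]
BINARY_OP * → -3 * 4 = -12. Stack: [-12]
STORE_FAST r → r=-12. Stack: []
LOAD_FAST r → push -12. Stack: [-12]
RETURN_VALUE → return -12.

-12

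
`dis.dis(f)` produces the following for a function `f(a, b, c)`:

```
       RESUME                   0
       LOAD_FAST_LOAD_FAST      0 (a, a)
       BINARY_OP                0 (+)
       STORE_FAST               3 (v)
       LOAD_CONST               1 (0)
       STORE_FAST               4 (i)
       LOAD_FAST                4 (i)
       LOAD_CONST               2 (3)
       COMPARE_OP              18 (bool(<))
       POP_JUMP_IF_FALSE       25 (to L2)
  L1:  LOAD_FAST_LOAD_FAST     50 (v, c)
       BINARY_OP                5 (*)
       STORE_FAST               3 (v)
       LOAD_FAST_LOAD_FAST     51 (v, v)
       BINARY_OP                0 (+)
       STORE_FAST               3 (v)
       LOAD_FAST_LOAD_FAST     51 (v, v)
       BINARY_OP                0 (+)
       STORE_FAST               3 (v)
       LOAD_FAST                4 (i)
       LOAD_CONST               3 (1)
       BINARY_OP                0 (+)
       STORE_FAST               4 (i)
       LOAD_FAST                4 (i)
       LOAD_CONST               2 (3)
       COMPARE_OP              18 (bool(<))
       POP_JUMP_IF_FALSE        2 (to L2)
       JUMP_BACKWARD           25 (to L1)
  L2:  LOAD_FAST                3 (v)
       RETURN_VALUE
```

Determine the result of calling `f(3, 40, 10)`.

384000

LOAD_FAST_LOAD_FAST a,a → push 3,3
BINARY_OP + → 3 + 3 = 6
STORE_FAST v → v=6
LOAD_CONST → push 0
STORE_FAST i → i=0
LOAD_FAST i → push 0
LOAD_CONST → push 3
COMPARE_OP bool(<) → 0 vs 3 = True
POP_JUMP_IF_FALSE → pop True; no jump
LOAD_FAST_LOAD_FAST v,c → push 6,10
BINARY_OP * → 6 * 10 = 60
STORE_FAST v → v=60
LOAD_FAST_LOAD_FAST v,v → push 60,60
BINARY_OP + → 60 + 60 = 120
STORE_FAST v → v=120
LOAD_FAST_LOAD_FAST v,v → push 120,120
BINARY_OP + → 120 + 120 = 240
STORE_FAST v → v=240
LOAD_FAST i → push 0
LOAD_CONST → push 1
BINARY_OP + → 0 + 1 = 1
STORE_FAST i → i=1
LOAD_FAST i → push 1
LOAD_CONST → push 3
COMPARE_OP bool(<) → 1 vs 3 = True
POP_JUMP_IF_FALSE → pop True; no jump
LOAD_FAST_LOAD_FAST v,c → push 240,10
BINARY_OP * → 240 * 10 = 2400
STORE_FAST v → v=2400
LOAD_FAST_LOAD_FAST v,v → push 2400,2400
BINARY_OP + → 2400 + 2400 = 4800
STORE_FAST v → v=4800
LOAD_FAST_LOAD_FAST v,v → push 4800,4800
BINARY_OP + → 4800 + 4800 = 9600
STORE_FAST v → v=9600
LOAD_FAST i → push 1
LOAD_CONST → push 1
BINARY_OP + → 1 + 1 = 2
STORE_FAST i → i=2
LOAD_FAST i → push 2
LOAD_CONST → push 3
COMPARE_OP bool(<) → 2 vs 3 = True
POP_JUMP_IF_FALSE → pop True; no jump
LOAD_FAST_LOAD_FAST v,c → push 9600,10
BINARY_OP * → 9600 * 10 = 96000
STORE_FAST v → v=96000
LOAD_FAST_LOAD_FAST v,v → push 96000,96000
BINARY_OP + → 96000 + 96000 = 192000
STORE_FAST v → v=192000
LOAD_FAST_LOAD_FAST v,v → push 192000,192000
BINARY_OP + → 192000 + 192000 = 384000
STORE_FAST v → v=384000
LOAD_FAST i → push 2
LOAD_CONST → push 1
BINARY_OP + → 2 + 1 = 3
STORE_FAST i → i=3
LOAD_FAST i → push 3
LOAD_CONST → push 3
COMPARE_OP bool(<) → 3 vs 3 = False
POP_JUMP_IF_FALSE → pop False; jump
LOAD_FAST v → push 384000
RETURN_VALUE → return 384000.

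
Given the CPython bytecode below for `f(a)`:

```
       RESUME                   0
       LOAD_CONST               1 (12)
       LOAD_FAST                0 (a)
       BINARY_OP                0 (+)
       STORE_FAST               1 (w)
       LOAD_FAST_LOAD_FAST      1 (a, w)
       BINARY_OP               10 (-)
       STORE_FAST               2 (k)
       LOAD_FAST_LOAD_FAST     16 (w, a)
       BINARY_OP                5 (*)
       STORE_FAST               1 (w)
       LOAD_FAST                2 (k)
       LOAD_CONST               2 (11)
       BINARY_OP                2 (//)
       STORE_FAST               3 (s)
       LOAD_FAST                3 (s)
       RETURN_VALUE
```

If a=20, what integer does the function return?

LOAD_CONST → push 12. Stack: [12]
LOAD_FAST a → push 20. Stack: [12, 20]
BINARY_OP + → 12 + 20 = 32. Stack: [32]
STORE_FAST w → w=32. Stack: []
LOAD_FAST_LOAD_FAST a,w → push 20,32. Stack: [20, 32]
BINARY_OP - → 20 - 32 = -12. Stack: [-12]
STORE_FAST k → k=-12. Stack: []
LOAD_FAST_LOAD_FAST w,a → push 32,20. Stack: [32, 20]
BINARY_OP * → 32 * 20 = 640. Stack: [640]
STORE_FAST w → w=640. Stack: []
LOAD_FAST k → push -12. Stack: [-12]
LOAD_CONST → push 11. Stack: [-12, 11]
BINARY_OP // → -12 // 11 = -2. Stack: [-2]
STORE_FAST s → s=-2. Stack: []
LOAD_FAST s → push -2. Stack: [-2]
RETURN_VALUE → return -2.

-2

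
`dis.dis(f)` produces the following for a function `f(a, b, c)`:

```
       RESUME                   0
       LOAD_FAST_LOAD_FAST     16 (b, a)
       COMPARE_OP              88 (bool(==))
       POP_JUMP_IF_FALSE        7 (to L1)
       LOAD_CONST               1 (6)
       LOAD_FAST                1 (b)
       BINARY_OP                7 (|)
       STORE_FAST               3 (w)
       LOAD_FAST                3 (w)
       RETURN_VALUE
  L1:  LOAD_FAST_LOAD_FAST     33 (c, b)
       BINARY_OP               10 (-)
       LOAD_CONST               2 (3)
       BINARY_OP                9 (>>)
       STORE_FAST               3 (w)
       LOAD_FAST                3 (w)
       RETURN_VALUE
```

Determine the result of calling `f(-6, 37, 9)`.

-4

LOAD_FAST_LOAD_FAST b,a → push 37,-6. Stack: [37, -6]
COMPARE_OP bool(==) → 37 vs -6 = False. Stack: [False]
POP_JUMP_IF_FALSE → pop False; jump. Stack: []
LOAD_FAST_LOAD_FAST c,b → push 9,37. Stack: [9, 37]
BINARY_OP - → 9 - 37 = -28. Stack: [-28]
LOAD_CONST → push 3. Stack: [-28, 3]
BINARY_OP >> → -28 >> 3 = -4. Stack: [-4]
STORE_FAST w → w=-4. Stack: []
LOAD_FAST w → push -4. Stack: [-4]
RETURN_VALUE → return -4.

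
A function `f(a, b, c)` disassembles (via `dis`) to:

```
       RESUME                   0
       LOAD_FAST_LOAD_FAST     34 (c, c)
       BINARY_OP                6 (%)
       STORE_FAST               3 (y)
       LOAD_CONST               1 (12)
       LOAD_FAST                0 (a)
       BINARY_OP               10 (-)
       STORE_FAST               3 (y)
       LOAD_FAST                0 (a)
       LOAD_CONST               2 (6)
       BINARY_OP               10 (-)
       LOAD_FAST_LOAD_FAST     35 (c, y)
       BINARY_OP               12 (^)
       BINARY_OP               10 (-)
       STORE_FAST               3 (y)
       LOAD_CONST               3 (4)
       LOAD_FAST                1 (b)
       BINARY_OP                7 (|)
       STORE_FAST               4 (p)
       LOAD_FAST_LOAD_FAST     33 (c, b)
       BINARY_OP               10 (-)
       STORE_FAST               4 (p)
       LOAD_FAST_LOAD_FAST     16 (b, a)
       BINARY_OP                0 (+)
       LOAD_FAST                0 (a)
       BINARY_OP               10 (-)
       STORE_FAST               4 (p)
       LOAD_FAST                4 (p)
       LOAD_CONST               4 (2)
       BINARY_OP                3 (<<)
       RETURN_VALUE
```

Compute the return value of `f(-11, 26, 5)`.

LOAD_FAST_LOAD_FAST c,c → push 5,5. Stack: [5, 5]
BINARY_OP % → 5 % 5 = 0. Stack: [0]
STORE_FAST y → y=0. Stack: []
LOAD_CONST → push 12. Stack: [12]
LOAD_FAST a → push -11. Stack: [12, -11]
BINARY_OP - → 12 - -11 = 23. Stack: [23]
STORE_FAST y → y=23. Stack: []
LOAD_FAST a → push -11. Stack: [-11]
LOAD_CONST → push 6. Stack: [-11, 6]
BINARY_OP - → -11 - 6 = -17. Stack: [-17]
LOAD_FAST_LOAD_FAST c,y → push 5,23. Stack: [-17, 5, 23]
BINARY_OP ^ → 5 ^ 23 = 18. Stack: [-17, 18]
BINARY_OP - → -17 - 18 = -35. Stack: [-35]
STORE_FAST y → y=-35. Stack: []
LOAD_CONST → push 4. Stack: [4]
LOAD_FAST b → push 26. Stack: [4, 26]
BINARY_OP | → 4 | 26 = 30. Stack: [30]
STORE_FAST p → p=30. Stack: []
LOAD_FAST_LOAD_FAST c,b → push 5,26. Stack: [5, 26]
BINARY_OP - → 5 - 26 = -21. Stack: [-21]
STORE_FAST p → p=-21. Stack: []
LOAD_FAST_LOAD_FAST b,a → push 26,-11. Stack: [26, -11]
BINARY_OP + → 26 + -11 = 15. Stack: [15]
LOAD_FAST a → push -11. Stack: [15, -11]
BINARY_OP - → 15 - -11 = 26. Stack: [26]
STORE_FAST p → p=26. Stack: []
LOAD_FAST p → push 26. Stack: [26]
LOAD_CONST → push 2. Stack: [26, 2]
BINARY_OP << → 26 << 2 = 104. Stack: [104]
RETURN_VALUE → return 104.

104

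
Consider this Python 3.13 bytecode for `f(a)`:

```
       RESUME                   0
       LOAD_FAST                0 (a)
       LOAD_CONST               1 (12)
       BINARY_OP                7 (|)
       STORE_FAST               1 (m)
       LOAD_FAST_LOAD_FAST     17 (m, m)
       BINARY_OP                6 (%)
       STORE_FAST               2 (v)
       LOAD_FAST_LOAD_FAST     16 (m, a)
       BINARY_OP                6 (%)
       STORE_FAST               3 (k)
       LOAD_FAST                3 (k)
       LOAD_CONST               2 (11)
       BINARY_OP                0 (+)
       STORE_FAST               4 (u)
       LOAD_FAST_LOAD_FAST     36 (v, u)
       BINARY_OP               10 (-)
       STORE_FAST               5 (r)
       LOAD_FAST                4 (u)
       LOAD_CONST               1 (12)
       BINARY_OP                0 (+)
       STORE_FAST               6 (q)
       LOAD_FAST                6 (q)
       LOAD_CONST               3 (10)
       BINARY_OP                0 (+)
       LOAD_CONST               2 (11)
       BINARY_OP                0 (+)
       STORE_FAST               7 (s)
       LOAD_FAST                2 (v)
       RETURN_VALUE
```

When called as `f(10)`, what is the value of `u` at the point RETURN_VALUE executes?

LOAD_FAST a → push 10. Stack: [10]
LOAD_CONST → push 12. Stack: [10, 12]
BINARY_OP | → 10 | 12 = 14. Stack: [14]
STORE_FAST m → m=14. Stack: []
LOAD_FAST_LOAD_FAST m,m → push 14,14. Stack: [14, 14]
BINARY_OP % → 14 % 14 = 0. Stack: [0]
STORE_FAST v → v=0. Stack: []
LOAD_FAST_LOAD_FAST m,a → push 14,10. Stack: [14, 10]
BINARY_OP % → 14 % 10 = 4. Stack: [4]
STORE_FAST k → k=4. Stack: []
LOAD_FAST k → push 4. Stack: [4]
LOAD_CONST → push 11. Stack: [4, 11]
BINARY_OP + → 4 + 11 = 15. Stack: [15]
STORE_FAST u → u=15. Stack: []
LOAD_FAST_LOAD_FAST v,u → push 0,15. Stack: [0, 15]
BINARY_OP - → 0 - 15 = -15. Stack: [-15]
STORE_FAST r → r=-15. Stack: []
LOAD_FAST u → push 15. Stack: [15]
LOAD_CONST → push 12. Stack: [15, 12]
BINARY_OP + → 15 + 12 = 27. Stack: [27]
STORE_FAST q → q=27. Stack: []
LOAD_FAST q → push 27. Stack: [27]
LOAD_CONST → push 10. Stack: [27, 10]
BINARY_OP + → 27 + 10 = 37. Stack: [37]
LOAD_CONST → push 11. Stack: [37, 11]
BINARY_OP + → 37 + 11 = 48. Stack: [48]
STORE_FAST s → s=48. Stack: []
LOAD_FAST v → push 0. Stack: [0]
RETURN_VALUE → return 0.

15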